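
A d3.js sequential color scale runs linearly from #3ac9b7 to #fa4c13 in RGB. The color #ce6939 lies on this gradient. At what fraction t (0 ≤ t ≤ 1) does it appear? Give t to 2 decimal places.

Invert the lerp on the R channel (largest span, 192): t = (206 − 58) / (250 − 58) = 148/192 = 0.77083.
Check on G: (105 − 201)/(76 − 201) = 0.768 ✓

0.77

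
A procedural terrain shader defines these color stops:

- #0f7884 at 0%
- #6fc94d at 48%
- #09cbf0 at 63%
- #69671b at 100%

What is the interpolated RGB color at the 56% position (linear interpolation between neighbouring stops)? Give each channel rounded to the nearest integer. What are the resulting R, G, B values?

(57, 202, 164)

56% lies between the 48% and 63% stops, so the local fraction is t = (56 − 48)/(63 − 48) = 8/15 ≈ 0.5333.
#6fc94d → (111, 201, 77); #09cbf0 → (9, 203, 240).
R = 111 + 0.5333 × (9 − 111) = 56.603 → 57
G = 201 + 0.5333 × (203 − 201) = 202.067 → 202
B = 77 + 0.5333 × (240 − 77) = 163.928 → 164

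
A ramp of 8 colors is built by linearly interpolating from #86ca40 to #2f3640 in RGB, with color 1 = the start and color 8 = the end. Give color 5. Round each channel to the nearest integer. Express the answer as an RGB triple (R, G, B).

(84, 117, 64)

With 8 swatches and endpoints inclusive, swatch 5 sits at t = (5 − 1)/(8 − 1) = 4/7 ≈ 0.5714.
#86ca40 → (134, 202, 64); #2f3640 → (47, 54, 64).
R = 134 + 0.5714 × (47 − 134) = 84.288 → 84
G = 202 + 0.5714 × (54 − 202) = 117.433 → 117
B = 64 + 0.5714 × (64 − 64) = 64 → 64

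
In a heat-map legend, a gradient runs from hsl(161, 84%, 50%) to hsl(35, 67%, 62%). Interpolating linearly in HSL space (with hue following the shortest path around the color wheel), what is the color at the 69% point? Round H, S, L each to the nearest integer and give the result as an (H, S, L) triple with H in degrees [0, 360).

(74, 72, 58)

Hue arc: Δh = 35 − 161 = -126° (|Δh| ≤ 180, already the shorter path).
H = 161 + 0.69 × (-126) = 74.06 → 74°
S = 84 + 0.69 × (67 − 84) = 72.27 → 72%
L = 50 + 0.69 × (62 − 50) = 58.28 → 58%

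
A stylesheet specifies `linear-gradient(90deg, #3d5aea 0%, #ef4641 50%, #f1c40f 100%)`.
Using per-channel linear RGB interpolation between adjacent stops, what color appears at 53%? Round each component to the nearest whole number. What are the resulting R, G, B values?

53% lies between the 50% and 100% stops, so the local fraction is t = (53 − 50)/(100 − 50) = 3/50 ≈ 0.06.
#ef4641 → (239, 70, 65); #f1c40f → (241, 196, 15).
R = 239 + 0.06 × (241 − 239) = 239.12 → 239
G = 70 + 0.06 × (196 − 70) = 77.56 → 78
B = 65 + 0.06 × (15 − 65) = 62 → 62

(239, 78, 62)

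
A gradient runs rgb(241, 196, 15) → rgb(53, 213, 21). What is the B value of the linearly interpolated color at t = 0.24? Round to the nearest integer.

B = 15 + 0.24 × (21 − 15) = 16.44 → 16

16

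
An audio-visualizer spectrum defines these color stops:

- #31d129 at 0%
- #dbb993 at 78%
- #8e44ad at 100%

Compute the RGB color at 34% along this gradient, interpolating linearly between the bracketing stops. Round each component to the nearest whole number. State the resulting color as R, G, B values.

(123, 199, 87)

34% lies between the 0% and 78% stops, so the local fraction is t = (34 − 0)/(78 − 0) = 34/78 ≈ 0.4359.
#31d129 → (49, 209, 41); #dbb993 → (219, 185, 147).
R = 49 + 0.4359 × (219 − 49) = 123.103 → 123
G = 209 + 0.4359 × (185 − 209) = 198.538 → 199
B = 41 + 0.4359 × (147 − 41) = 87.205 → 87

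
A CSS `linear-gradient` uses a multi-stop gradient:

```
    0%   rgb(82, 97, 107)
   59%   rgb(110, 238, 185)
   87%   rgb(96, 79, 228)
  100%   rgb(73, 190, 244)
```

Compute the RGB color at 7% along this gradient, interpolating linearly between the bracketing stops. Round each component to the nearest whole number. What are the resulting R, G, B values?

(85, 114, 116)

7% lies between the 0% and 59% stops, so the local fraction is t = (7 − 0)/(59 − 0) = 7/59 ≈ 0.1186.
R = 82 + 0.1186 × (110 − 82) = 85.321 → 85
G = 97 + 0.1186 × (238 − 97) = 113.723 → 114
B = 107 + 0.1186 × (185 − 107) = 116.251 → 116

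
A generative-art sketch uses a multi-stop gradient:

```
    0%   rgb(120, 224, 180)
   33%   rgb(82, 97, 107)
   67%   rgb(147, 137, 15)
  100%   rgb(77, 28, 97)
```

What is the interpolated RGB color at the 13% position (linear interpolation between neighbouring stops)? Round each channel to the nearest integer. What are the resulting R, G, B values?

13% lies between the 0% and 33% stops, so the local fraction is t = (13 − 0)/(33 − 0) = 13/33 ≈ 0.3939.
R = 120 + 0.3939 × (82 − 120) = 105.032 → 105
G = 224 + 0.3939 × (97 − 224) = 173.975 → 174
B = 180 + 0.3939 × (107 − 180) = 151.245 → 151

(105, 174, 151)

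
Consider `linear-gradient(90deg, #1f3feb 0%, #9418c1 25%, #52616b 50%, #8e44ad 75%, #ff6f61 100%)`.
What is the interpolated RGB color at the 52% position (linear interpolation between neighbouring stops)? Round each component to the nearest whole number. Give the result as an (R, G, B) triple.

(87, 95, 112)

52% lies between the 50% and 75% stops, so the local fraction is t = (52 − 50)/(75 − 50) = 2/25 ≈ 0.08.
#52616b → (82, 97, 107); #8e44ad → (142, 68, 173).
R = 82 + 0.08 × (142 − 82) = 86.8 → 87
G = 97 + 0.08 × (68 − 97) = 94.68 → 95
B = 107 + 0.08 × (173 − 107) = 112.28 → 112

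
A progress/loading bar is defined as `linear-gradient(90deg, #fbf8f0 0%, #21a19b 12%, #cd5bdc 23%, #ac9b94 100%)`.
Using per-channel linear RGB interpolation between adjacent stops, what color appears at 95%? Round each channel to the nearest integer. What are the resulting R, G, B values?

95% lies between the 23% and 100% stops, so the local fraction is t = (95 − 23)/(100 − 23) = 72/77 ≈ 0.9351.
#cd5bdc → (205, 91, 220); #ac9b94 → (172, 155, 148).
R = 205 + 0.9351 × (172 − 205) = 174.142 → 174
G = 91 + 0.9351 × (155 − 91) = 150.846 → 151
B = 220 + 0.9351 × (148 − 220) = 152.673 → 153

(174, 151, 153)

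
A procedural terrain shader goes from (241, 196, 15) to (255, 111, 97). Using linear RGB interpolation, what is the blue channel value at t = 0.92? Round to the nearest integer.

B = 15 + 0.92 × (97 − 15) = 90.44 → 90

90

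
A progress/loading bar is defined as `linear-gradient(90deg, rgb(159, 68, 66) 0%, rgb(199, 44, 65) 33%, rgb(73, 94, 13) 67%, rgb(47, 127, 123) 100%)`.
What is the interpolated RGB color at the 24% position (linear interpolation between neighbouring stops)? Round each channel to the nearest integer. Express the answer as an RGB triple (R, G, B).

(188, 51, 65)

24% lies between the 0% and 33% stops, so the local fraction is t = (24 − 0)/(33 − 0) = 24/33 ≈ 0.7273.
R = 159 + 0.7273 × (199 − 159) = 188.092 → 188
G = 68 + 0.7273 × (44 − 68) = 50.545 → 51
B = 66 + 0.7273 × (65 − 66) = 65.273 → 65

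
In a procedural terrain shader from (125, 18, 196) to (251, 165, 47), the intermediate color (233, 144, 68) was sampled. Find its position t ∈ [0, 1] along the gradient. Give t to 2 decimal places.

Invert the lerp on the B channel (largest span, 149): t = (68 − 196) / (47 − 196) = -128/-149 = 0.85906.
Check on R: (233 − 125)/(251 − 125) = 0.8571 ✓

0.86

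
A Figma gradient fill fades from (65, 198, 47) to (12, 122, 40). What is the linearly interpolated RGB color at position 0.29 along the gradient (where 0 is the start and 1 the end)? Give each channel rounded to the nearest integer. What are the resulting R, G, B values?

R = 65 + 0.29 × (12 − 65) = 65 + 0.29 × -53 = 49.63 → 50
G = 198 + 0.29 × (122 − 198) = 198 + 0.29 × -76 = 175.96 → 176
B = 47 + 0.29 × (40 − 47) = 47 + 0.29 × -7 = 44.97 → 45
So the blended color is (50, 176, 45), about #32b02d.

(50, 176, 45)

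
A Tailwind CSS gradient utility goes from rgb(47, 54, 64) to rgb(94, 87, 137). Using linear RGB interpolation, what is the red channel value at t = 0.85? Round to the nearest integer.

87

R = 47 + 0.85 × (94 − 47) = 86.95 → 87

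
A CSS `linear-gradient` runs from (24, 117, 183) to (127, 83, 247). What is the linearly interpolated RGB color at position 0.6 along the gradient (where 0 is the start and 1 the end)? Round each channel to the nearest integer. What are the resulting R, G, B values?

R = 24 + 0.6 × (127 − 24) = 24 + 0.6 × 103 = 85.8 → 86
G = 117 + 0.6 × (83 − 117) = 117 + 0.6 × -34 = 96.6 → 97
B = 183 + 0.6 × (247 − 183) = 183 + 0.6 × 64 = 221.4 → 221

(86, 97, 221)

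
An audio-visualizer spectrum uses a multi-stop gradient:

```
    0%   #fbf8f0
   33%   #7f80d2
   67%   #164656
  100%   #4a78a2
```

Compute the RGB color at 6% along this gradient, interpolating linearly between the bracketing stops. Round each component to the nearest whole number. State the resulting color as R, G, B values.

(228, 226, 235)

6% lies between the 0% and 33% stops, so the local fraction is t = (6 − 0)/(33 − 0) = 6/33 ≈ 0.1818.
#fbf8f0 → (251, 248, 240); #7f80d2 → (127, 128, 210).
R = 251 + 0.1818 × (127 − 251) = 228.457 → 228
G = 248 + 0.1818 × (128 − 248) = 226.184 → 226
B = 240 + 0.1818 × (210 − 240) = 234.546 → 235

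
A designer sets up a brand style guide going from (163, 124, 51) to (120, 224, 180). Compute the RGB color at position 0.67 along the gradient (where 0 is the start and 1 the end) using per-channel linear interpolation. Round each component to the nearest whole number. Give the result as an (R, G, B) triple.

R = 163 + 0.67 × (120 − 163) = 163 + 0.67 × -43 = 134.19 → 134
G = 124 + 0.67 × (224 − 124) = 124 + 0.67 × 100 = 191 → 191
B = 51 + 0.67 × (180 − 51) = 51 + 0.67 × 129 = 137.43 → 137
So the blended color is (134, 191, 137), about #86bf89.

(134, 191, 137)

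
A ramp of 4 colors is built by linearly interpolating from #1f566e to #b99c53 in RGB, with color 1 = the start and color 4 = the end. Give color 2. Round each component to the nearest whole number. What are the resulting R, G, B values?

(82, 109, 101)

With 4 swatches and endpoints inclusive, swatch 2 sits at t = (2 − 1)/(4 − 1) = 1/3 ≈ 0.3333.
#1f566e → (31, 86, 110); #b99c53 → (185, 156, 83).
R = 31 + 0.3333 × (185 − 31) = 82.328 → 82
G = 86 + 0.3333 × (156 − 86) = 109.331 → 109
B = 110 + 0.3333 × (83 − 110) = 101.001 → 101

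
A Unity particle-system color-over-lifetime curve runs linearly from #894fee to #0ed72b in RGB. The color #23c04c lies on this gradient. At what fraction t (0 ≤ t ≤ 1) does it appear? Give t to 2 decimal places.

0.83

Invert the lerp on the B channel (largest span, 195): t = (76 − 238) / (43 − 238) = -162/-195 = 0.83077.
Check on R: (35 − 137)/(14 − 137) = 0.8293 ✓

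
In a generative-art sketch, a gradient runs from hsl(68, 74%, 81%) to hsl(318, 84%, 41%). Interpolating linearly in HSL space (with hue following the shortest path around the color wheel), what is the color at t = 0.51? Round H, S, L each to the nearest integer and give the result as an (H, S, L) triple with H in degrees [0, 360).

Hue: 318 − 68 = 250°, but |250| > 180 so the shorter arc goes the other way: Δh = 250 − 360 = -110°.
H = 68 + 0.51 × (-110) = 11.9 → 12°
S = 74 + 0.51 × (84 − 74) = 79.1 → 79%
L = 81 + 0.51 × (41 − 81) = 60.6 → 61%

(12, 79, 61)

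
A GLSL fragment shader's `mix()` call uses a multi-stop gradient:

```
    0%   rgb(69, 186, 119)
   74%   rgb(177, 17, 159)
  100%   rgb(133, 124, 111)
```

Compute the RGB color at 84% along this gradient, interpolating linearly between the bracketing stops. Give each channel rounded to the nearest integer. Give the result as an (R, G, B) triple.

(160, 58, 141)

84% lies between the 74% and 100% stops, so the local fraction is t = (84 − 74)/(100 − 74) = 10/26 ≈ 0.3846.
R = 177 + 0.3846 × (133 − 177) = 160.078 → 160
G = 17 + 0.3846 × (124 − 17) = 58.152 → 58
B = 159 + 0.3846 × (111 − 159) = 140.539 → 141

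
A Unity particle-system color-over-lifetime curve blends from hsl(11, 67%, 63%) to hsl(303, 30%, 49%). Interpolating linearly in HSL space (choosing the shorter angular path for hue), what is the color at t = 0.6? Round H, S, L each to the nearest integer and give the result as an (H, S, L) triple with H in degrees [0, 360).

Hue: 303 − 11 = 292°, but |292| > 180 so the shorter arc goes the other way: Δh = 292 − 360 = -68°.
H = 11 + 0.6 × (-68) = -29.8 → -30 → -30 mod 360 = 330°
S = 67 + 0.6 × (30 − 67) = 44.8 → 45%
L = 63 + 0.6 × (49 − 63) = 54.6 → 55%

(330, 45, 55)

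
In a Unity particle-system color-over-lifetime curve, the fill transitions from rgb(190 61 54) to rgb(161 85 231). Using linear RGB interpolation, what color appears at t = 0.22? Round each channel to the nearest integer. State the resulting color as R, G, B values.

R = 190 + 0.22 × (161 − 190) = 190 + 0.22 × -29 = 183.62 → 184
G = 61 + 0.22 × (85 − 61) = 61 + 0.22 × 24 = 66.28 → 66
B = 54 + 0.22 × (231 − 54) = 54 + 0.22 × 177 = 92.94 → 93

(184, 66, 93)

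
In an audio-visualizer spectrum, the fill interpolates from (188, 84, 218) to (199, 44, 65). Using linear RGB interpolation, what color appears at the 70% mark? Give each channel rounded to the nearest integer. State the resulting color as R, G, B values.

(196, 56, 111)

70% corresponds to t = 0.7.
R = 188 + 0.7 × (199 − 188) = 188 + 0.7 × 11 = 195.7 → 196
G = 84 + 0.7 × (44 − 84) = 84 + 0.7 × -40 = 56 → 56
B = 218 + 0.7 × (65 − 218) = 218 + 0.7 × -153 = 110.9 → 111
So the blended color is (196, 56, 111), about #c4386f.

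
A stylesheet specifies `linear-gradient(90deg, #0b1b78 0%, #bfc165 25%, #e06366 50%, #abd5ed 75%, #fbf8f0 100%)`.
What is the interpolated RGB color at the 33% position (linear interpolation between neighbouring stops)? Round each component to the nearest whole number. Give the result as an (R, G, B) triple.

33% lies between the 25% and 50% stops, so the local fraction is t = (33 − 25)/(50 − 25) = 8/25 ≈ 0.32.
#bfc165 → (191, 193, 101); #e06366 → (224, 99, 102).
R = 191 + 0.32 × (224 − 191) = 201.56 → 202
G = 193 + 0.32 × (99 − 193) = 162.92 → 163
B = 101 + 0.32 × (102 − 101) = 101.32 → 101

(202, 163, 101)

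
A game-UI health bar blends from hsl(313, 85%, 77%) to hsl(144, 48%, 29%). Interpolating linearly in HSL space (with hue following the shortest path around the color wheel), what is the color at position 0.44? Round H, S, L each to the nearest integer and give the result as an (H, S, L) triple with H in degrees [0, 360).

(239, 69, 56)

Hue arc: Δh = 144 − 313 = -169° (|Δh| ≤ 180, already the shorter path).
H = 313 + 0.44 × (-169) = 238.64 → 239°
S = 85 + 0.44 × (48 − 85) = 68.72 → 69%
L = 77 + 0.44 × (29 − 77) = 55.88 → 56%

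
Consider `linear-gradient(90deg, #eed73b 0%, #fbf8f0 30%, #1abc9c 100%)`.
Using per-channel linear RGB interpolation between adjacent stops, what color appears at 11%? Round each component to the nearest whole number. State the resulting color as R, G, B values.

11% lies between the 0% and 30% stops, so the local fraction is t = (11 − 0)/(30 − 0) = 11/30 ≈ 0.3667.
#eed73b → (238, 215, 59); #fbf8f0 → (251, 248, 240).
R = 238 + 0.3667 × (251 − 238) = 242.767 → 243
G = 215 + 0.3667 × (248 − 215) = 227.101 → 227
B = 59 + 0.3667 × (240 − 59) = 125.373 → 125

(243, 227, 125)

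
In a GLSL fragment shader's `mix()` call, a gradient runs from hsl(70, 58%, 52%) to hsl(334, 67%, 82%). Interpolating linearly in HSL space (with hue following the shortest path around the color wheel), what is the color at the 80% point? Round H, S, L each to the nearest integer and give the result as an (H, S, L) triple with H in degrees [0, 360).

Hue: 334 − 70 = 264°, but |264| > 180 so the shorter arc goes the other way: Δh = 264 − 360 = -96°.
H = 70 + 0.8 × (-96) = -6.8 → -7 → -7 mod 360 = 353°
S = 58 + 0.8 × (67 − 58) = 65.2 → 65%
L = 52 + 0.8 × (82 − 52) = 76 → 76%

(353, 65, 76)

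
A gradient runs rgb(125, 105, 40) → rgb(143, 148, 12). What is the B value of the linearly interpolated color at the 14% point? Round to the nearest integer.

B = 40 + 0.14 × (12 − 40) = 36.08 → 36

36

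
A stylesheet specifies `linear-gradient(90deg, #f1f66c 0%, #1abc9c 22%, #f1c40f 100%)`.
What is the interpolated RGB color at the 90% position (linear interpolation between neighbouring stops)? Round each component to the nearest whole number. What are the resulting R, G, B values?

90% lies between the 22% and 100% stops, so the local fraction is t = (90 − 22)/(100 − 22) = 68/78 ≈ 0.8718.
#1abc9c → (26, 188, 156); #f1c40f → (241, 196, 15).
R = 26 + 0.8718 × (241 − 26) = 213.437 → 213
G = 188 + 0.8718 × (196 − 188) = 194.974 → 195
B = 156 + 0.8718 × (15 − 156) = 33.076 → 33

(213, 195, 33)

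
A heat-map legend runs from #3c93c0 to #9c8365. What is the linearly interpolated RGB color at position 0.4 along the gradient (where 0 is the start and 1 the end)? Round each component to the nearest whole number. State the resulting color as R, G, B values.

(98, 141, 156)

#3c93c0 → (60, 147, 192); #9c8365 → (156, 131, 101).
R = 60 + 0.4 × (156 − 60) = 60 + 0.4 × 96 = 98.4 → 98
G = 147 + 0.4 × (131 − 147) = 147 + 0.4 × -16 = 140.6 → 141
B = 192 + 0.4 × (101 − 192) = 192 + 0.4 × -91 = 155.6 → 156
So the blended color is (98, 141, 156), about #628d9c.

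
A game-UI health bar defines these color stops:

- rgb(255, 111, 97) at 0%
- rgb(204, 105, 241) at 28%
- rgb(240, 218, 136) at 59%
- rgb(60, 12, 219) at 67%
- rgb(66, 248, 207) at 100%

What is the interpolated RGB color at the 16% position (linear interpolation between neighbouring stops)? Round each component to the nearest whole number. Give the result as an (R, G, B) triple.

16% lies between the 0% and 28% stops, so the local fraction is t = (16 − 0)/(28 − 0) = 16/28 ≈ 0.5714.
R = 255 + 0.5714 × (204 − 255) = 225.859 → 226
G = 111 + 0.5714 × (105 − 111) = 107.572 → 108
B = 97 + 0.5714 × (241 − 97) = 179.282 → 179

(226, 108, 179)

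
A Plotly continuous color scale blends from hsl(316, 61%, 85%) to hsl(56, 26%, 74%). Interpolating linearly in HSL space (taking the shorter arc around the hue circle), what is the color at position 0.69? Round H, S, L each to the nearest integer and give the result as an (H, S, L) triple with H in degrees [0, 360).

Hue: 56 − 316 = -260°, but |-260| > 180 so the shorter arc goes the other way: Δh = -260 + 360 = 100°.
H = 316 + 0.69 × (100) = 385 → 385 → 385 mod 360 = 25°
S = 61 + 0.69 × (26 − 61) = 36.85 → 37%
L = 85 + 0.69 × (74 − 85) = 77.41 → 77%

(25, 37, 77)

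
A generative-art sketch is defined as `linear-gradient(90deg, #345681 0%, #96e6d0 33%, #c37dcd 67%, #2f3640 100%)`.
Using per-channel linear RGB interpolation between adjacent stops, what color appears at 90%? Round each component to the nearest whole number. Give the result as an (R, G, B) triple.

(92, 76, 107)

90% lies between the 67% and 100% stops, so the local fraction is t = (90 − 67)/(100 − 67) = 23/33 ≈ 0.697.
#c37dcd → (195, 125, 205); #2f3640 → (47, 54, 64).
R = 195 + 0.697 × (47 − 195) = 91.844 → 92
G = 125 + 0.697 × (54 − 125) = 75.513 → 76
B = 205 + 0.697 × (64 − 205) = 106.723 → 107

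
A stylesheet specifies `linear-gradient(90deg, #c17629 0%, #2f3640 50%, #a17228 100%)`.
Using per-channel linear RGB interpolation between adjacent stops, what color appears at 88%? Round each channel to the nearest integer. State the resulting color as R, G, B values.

88% lies between the 50% and 100% stops, so the local fraction is t = (88 − 50)/(100 − 50) = 38/50 ≈ 0.76.
#2f3640 → (47, 54, 64); #a17228 → (161, 114, 40).
R = 47 + 0.76 × (161 − 47) = 133.64 → 134
G = 54 + 0.76 × (114 − 54) = 99.6 → 100
B = 64 + 0.76 × (40 − 64) = 45.76 → 46

(134, 100, 46)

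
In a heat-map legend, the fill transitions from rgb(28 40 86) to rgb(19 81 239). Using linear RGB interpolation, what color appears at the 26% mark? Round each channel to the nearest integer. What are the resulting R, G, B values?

26% corresponds to t = 0.26.
R = 28 + 0.26 × (19 − 28) = 28 + 0.26 × -9 = 25.66 → 26
G = 40 + 0.26 × (81 − 40) = 40 + 0.26 × 41 = 50.66 → 51
B = 86 + 0.26 × (239 − 86) = 86 + 0.26 × 153 = 125.78 → 126

(26, 51, 126)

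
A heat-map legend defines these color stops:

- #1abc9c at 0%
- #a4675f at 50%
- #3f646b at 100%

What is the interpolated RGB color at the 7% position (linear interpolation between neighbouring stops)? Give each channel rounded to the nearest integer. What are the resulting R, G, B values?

7% lies between the 0% and 50% stops, so the local fraction is t = (7 − 0)/(50 − 0) = 7/50 ≈ 0.14.
#1abc9c → (26, 188, 156); #a4675f → (164, 103, 95).
R = 26 + 0.14 × (164 − 26) = 45.32 → 45
G = 188 + 0.14 × (103 − 188) = 176.1 → 176
B = 156 + 0.14 × (95 − 156) = 147.46 → 147

(45, 176, 147)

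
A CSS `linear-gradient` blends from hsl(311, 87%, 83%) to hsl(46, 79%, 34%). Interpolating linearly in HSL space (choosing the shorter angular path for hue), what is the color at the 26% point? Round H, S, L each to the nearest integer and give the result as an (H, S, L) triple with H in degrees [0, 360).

(336, 85, 70)

Hue: 46 − 311 = -265°, but |-265| > 180 so the shorter arc goes the other way: Δh = -265 + 360 = 95°.
H = 311 + 0.26 × (95) = 335.7 → 336°
S = 87 + 0.26 × (79 − 87) = 84.92 → 85%
L = 83 + 0.26 × (34 − 83) = 70.26 → 70%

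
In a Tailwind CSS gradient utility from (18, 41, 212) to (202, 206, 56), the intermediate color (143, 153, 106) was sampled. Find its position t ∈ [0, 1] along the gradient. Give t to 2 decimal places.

0.68

Invert the lerp on the R channel (largest span, 184): t = (143 − 18) / (202 − 18) = 125/184 = 0.67935.
Check on G: (153 − 41)/(206 − 41) = 0.6788 ✓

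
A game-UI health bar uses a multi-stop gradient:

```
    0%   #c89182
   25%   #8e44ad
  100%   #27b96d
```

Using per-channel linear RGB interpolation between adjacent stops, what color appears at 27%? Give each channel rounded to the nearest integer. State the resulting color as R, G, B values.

27% lies between the 25% and 100% stops, so the local fraction is t = (27 − 25)/(100 − 25) = 2/75 ≈ 0.0267.
#8e44ad → (142, 68, 173); #27b96d → (39, 185, 109).
R = 142 + 0.0267 × (39 − 142) = 139.25 → 139
G = 68 + 0.0267 × (185 − 68) = 71.124 → 71
B = 173 + 0.0267 × (109 − 173) = 171.291 → 171

(139, 71, 171)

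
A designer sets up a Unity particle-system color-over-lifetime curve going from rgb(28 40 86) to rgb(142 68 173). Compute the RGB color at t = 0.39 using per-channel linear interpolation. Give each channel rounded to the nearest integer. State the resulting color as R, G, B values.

(72, 51, 120)

R = 28 + 0.39 × (142 − 28) = 28 + 0.39 × 114 = 72.46 → 72
G = 40 + 0.39 × (68 − 40) = 40 + 0.39 × 28 = 50.92 → 51
B = 86 + 0.39 × (173 − 86) = 86 + 0.39 × 87 = 119.93 → 120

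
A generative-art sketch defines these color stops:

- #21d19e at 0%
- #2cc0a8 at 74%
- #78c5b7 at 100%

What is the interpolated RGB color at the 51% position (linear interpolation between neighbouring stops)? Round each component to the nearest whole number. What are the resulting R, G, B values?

(41, 197, 165)

51% lies between the 0% and 74% stops, so the local fraction is t = (51 − 0)/(74 − 0) = 51/74 ≈ 0.6892.
#21d19e → (33, 209, 158); #2cc0a8 → (44, 192, 168).
R = 33 + 0.6892 × (44 − 33) = 40.581 → 41
G = 209 + 0.6892 × (192 − 209) = 197.284 → 197
B = 158 + 0.6892 × (168 − 158) = 164.892 → 165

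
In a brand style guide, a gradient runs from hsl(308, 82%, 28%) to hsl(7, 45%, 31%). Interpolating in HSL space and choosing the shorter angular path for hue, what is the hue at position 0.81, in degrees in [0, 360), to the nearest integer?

356

Hue: 7 − 308 = -301°, but |-301| > 180 so the shorter arc goes the other way: Δh = -301 + 360 = 59°.
H = 308 + 0.81 × (59) = 355.79 → 356°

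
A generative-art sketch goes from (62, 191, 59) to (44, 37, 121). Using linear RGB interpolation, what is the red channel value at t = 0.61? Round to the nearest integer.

51

R = 62 + 0.61 × (44 − 62) = 51.02 → 51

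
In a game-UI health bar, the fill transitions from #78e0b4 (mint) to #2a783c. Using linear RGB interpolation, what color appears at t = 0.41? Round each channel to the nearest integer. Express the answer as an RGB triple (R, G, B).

#78e0b4 → (120, 224, 180); #2a783c → (42, 120, 60).
R = 120 + 0.41 × (42 − 120) = 120 + 0.41 × -78 = 88.02 → 88
G = 224 + 0.41 × (120 − 224) = 224 + 0.41 × -104 = 181.36 → 181
B = 180 + 0.41 × (60 − 180) = 180 + 0.41 × -120 = 130.8 → 131

(88, 181, 131)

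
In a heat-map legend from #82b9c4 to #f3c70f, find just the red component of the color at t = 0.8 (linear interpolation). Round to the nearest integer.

R₁ = 130 (from #82b9c4), R₂ = 243 (from #f3c70f).
R = 130 + 0.8 × (243 − 130) = 220.4 → 220

220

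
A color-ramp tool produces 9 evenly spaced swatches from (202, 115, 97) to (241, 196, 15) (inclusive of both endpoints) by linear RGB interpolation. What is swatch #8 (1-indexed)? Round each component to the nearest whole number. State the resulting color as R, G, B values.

(236, 186, 25)

With 9 swatches and endpoints inclusive, swatch 8 sits at t = (8 − 1)/(9 − 1) = 7/8 ≈ 0.875.
R = 202 + 0.875 × (241 − 202) = 236.125 → 236
G = 115 + 0.875 × (196 − 115) = 185.875 → 186
B = 97 + 0.875 × (15 − 97) = 25.25 → 25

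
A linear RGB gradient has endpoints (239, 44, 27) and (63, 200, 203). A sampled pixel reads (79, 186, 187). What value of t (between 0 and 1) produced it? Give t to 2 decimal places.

0.91

Invert the lerp on the R channel (largest span, 176): t = (79 − 239) / (63 − 239) = -160/-176 = 0.90909.
Check on G: (186 − 44)/(200 − 44) = 0.9103 ✓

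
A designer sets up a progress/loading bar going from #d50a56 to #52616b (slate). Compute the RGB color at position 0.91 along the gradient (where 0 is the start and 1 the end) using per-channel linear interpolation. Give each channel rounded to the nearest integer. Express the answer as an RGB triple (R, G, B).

#d50a56 → (213, 10, 86); #52616b → (82, 97, 107).
R = 213 + 0.91 × (82 − 213) = 213 + 0.91 × -131 = 93.79 → 94
G = 10 + 0.91 × (97 − 10) = 10 + 0.91 × 87 = 89.17 → 89
B = 86 + 0.91 × (107 − 86) = 86 + 0.91 × 21 = 105.11 → 105

(94, 89, 105)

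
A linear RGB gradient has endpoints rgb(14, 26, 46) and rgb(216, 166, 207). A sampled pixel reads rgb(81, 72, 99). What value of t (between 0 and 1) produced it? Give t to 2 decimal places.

Invert the lerp on the R channel (largest span, 202): t = (81 − 14) / (216 − 14) = 67/202 = 0.33168.
Check on G: (72 − 26)/(166 − 26) = 0.3286 ✓

0.33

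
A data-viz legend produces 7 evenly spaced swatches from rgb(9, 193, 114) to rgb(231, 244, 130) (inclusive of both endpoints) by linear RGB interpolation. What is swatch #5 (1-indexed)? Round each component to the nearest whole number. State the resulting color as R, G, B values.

(157, 227, 125)

With 7 swatches and endpoints inclusive, swatch 5 sits at t = (5 − 1)/(7 − 1) = 4/6 ≈ 0.6667.
R = 9 + 0.6667 × (231 − 9) = 157.007 → 157
G = 193 + 0.6667 × (244 − 193) = 227.002 → 227
B = 114 + 0.6667 × (130 − 114) = 124.667 → 125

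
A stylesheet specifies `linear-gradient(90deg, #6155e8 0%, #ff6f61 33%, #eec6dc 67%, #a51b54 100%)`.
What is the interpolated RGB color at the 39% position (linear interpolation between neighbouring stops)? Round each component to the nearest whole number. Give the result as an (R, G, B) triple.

39% lies between the 33% and 67% stops, so the local fraction is t = (39 − 33)/(67 − 33) = 6/34 ≈ 0.1765.
#ff6f61 → (255, 111, 97); #eec6dc → (238, 198, 220).
R = 255 + 0.1765 × (238 − 255) = 252 → 252
G = 111 + 0.1765 × (198 − 111) = 126.356 → 126
B = 97 + 0.1765 × (220 − 97) = 118.709 → 119

(252, 126, 119)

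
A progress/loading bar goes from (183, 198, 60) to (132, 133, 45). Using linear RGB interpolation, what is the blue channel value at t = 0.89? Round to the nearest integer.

B = 60 + 0.89 × (45 − 60) = 46.65 → 47

47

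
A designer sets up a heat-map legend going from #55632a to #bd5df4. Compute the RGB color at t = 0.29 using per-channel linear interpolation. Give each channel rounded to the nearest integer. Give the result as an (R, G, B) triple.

#55632a → (85, 99, 42); #bd5df4 → (189, 93, 244).
R = 85 + 0.29 × (189 − 85) = 85 + 0.29 × 104 = 115.16 → 115
G = 99 + 0.29 × (93 − 99) = 99 + 0.29 × -6 = 97.26 → 97
B = 42 + 0.29 × (244 − 42) = 42 + 0.29 × 202 = 100.58 → 101

(115, 97, 101)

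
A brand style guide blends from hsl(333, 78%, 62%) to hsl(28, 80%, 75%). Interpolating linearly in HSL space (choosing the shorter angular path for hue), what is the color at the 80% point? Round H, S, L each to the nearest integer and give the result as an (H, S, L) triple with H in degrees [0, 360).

Hue: 28 − 333 = -305°, but |-305| > 180 so the shorter arc goes the other way: Δh = -305 + 360 = 55°.
H = 333 + 0.8 × (55) = 377 → 377 → 377 mod 360 = 17°
S = 78 + 0.8 × (80 − 78) = 79.6 → 80%
L = 62 + 0.8 × (75 − 62) = 72.4 → 72%

(17, 80, 72)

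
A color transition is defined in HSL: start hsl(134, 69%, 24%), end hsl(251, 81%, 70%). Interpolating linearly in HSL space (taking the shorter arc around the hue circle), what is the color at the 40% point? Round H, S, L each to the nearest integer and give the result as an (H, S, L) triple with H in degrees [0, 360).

(181, 74, 42)

Hue arc: Δh = 251 − 134 = 117° (|Δh| ≤ 180, already the shorter path).
H = 134 + 0.4 × (117) = 180.8 → 181°
S = 69 + 0.4 × (81 − 69) = 73.8 → 74%
L = 24 + 0.4 × (70 − 24) = 42.4 → 42%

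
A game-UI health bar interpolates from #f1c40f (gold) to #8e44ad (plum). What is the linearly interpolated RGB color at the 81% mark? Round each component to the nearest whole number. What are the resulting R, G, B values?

#f1c40f → (241, 196, 15); #8e44ad → (142, 68, 173).
81% corresponds to t = 0.81.
R = 241 + 0.81 × (142 − 241) = 241 + 0.81 × -99 = 160.81 → 161
G = 196 + 0.81 × (68 − 196) = 196 + 0.81 × -128 = 92.32 → 92
B = 15 + 0.81 × (173 − 15) = 15 + 0.81 × 158 = 142.98 → 143
So the blended color is (161, 92, 143), about #a15c8f.

(161, 92, 143)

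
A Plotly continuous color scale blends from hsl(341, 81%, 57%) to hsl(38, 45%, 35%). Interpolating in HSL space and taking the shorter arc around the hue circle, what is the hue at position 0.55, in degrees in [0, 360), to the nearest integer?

12

Hue: 38 − 341 = -303°, but |-303| > 180 so the shorter arc goes the other way: Δh = -303 + 360 = 57°.
H = 341 + 0.55 × (57) = 372.35 → 372 → 372 mod 360 = 12°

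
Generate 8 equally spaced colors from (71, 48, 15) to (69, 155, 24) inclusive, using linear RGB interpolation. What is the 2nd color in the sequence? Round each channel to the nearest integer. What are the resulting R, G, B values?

(71, 63, 16)

With 8 swatches and endpoints inclusive, swatch 2 sits at t = (2 − 1)/(8 − 1) = 1/7 ≈ 0.1429.
R = 71 + 0.1429 × (69 − 71) = 70.714 → 71
G = 48 + 0.1429 × (155 − 48) = 63.29 → 63
B = 15 + 0.1429 × (24 − 15) = 16.286 → 16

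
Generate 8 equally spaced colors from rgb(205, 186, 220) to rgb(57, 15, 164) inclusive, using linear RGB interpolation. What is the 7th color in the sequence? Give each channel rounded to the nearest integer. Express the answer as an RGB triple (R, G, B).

With 8 swatches and endpoints inclusive, swatch 7 sits at t = (7 − 1)/(8 − 1) = 6/7 ≈ 0.8571.
R = 205 + 0.8571 × (57 − 205) = 78.149 → 78
G = 186 + 0.8571 × (15 − 186) = 39.436 → 39
B = 220 + 0.8571 × (164 − 220) = 172.002 → 172

(78, 39, 172)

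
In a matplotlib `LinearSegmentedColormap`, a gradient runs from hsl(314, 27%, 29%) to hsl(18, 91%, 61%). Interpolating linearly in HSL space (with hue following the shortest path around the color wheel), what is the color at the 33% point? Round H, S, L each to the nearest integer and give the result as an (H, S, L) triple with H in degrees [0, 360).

(335, 48, 40)

Hue: 18 − 314 = -296°, but |-296| > 180 so the shorter arc goes the other way: Δh = -296 + 360 = 64°.
H = 314 + 0.33 × (64) = 335.12 → 335°
S = 27 + 0.33 × (91 − 27) = 48.12 → 48%
L = 29 + 0.33 × (61 − 29) = 39.56 → 40%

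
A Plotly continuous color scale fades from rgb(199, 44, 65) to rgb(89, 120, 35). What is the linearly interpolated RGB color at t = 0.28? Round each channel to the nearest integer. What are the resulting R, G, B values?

R = 199 + 0.28 × (89 − 199) = 199 + 0.28 × -110 = 168.2 → 168
G = 44 + 0.28 × (120 − 44) = 44 + 0.28 × 76 = 65.28 → 65
B = 65 + 0.28 × (35 − 65) = 65 + 0.28 × -30 = 56.6 → 57
So the blended color is (168, 65, 57), about #a84139.

(168, 65, 57)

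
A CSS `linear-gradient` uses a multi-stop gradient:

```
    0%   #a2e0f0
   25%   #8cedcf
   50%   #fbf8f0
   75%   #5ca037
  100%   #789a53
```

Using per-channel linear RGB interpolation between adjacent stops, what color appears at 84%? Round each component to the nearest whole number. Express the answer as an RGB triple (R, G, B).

84% lies between the 75% and 100% stops, so the local fraction is t = (84 − 75)/(100 − 75) = 9/25 ≈ 0.36.
#5ca037 → (92, 160, 55); #789a53 → (120, 154, 83).
R = 92 + 0.36 × (120 − 92) = 102.08 → 102
G = 160 + 0.36 × (154 − 160) = 157.84 → 158
B = 55 + 0.36 × (83 − 55) = 65.08 → 65

(102, 158, 65)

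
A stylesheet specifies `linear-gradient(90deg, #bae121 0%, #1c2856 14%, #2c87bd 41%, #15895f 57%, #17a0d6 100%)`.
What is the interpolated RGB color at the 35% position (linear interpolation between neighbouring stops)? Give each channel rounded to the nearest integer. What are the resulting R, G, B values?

35% lies between the 14% and 41% stops, so the local fraction is t = (35 − 14)/(41 − 14) = 21/27 ≈ 0.7778.
#1c2856 → (28, 40, 86); #2c87bd → (44, 135, 189).
R = 28 + 0.7778 × (44 − 28) = 40.445 → 40
G = 40 + 0.7778 × (135 − 40) = 113.891 → 114
B = 86 + 0.7778 × (189 − 86) = 166.113 → 166

(40, 114, 166)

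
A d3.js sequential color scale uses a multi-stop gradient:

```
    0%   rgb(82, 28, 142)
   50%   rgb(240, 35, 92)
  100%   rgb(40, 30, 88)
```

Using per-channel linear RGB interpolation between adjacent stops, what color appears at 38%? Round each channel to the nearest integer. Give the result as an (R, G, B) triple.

38% lies between the 0% and 50% stops, so the local fraction is t = (38 − 0)/(50 − 0) = 38/50 ≈ 0.76.
R = 82 + 0.76 × (240 − 82) = 202.08 → 202
G = 28 + 0.76 × (35 − 28) = 33.32 → 33
B = 142 + 0.76 × (92 − 142) = 104 → 104

(202, 33, 104)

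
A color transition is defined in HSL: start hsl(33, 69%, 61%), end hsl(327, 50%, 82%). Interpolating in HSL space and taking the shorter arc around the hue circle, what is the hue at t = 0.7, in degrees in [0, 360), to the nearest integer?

Hue: 327 − 33 = 294°, but |294| > 180 so the shorter arc goes the other way: Δh = 294 − 360 = -66°.
H = 33 + 0.7 × (-66) = -13.2 → -13 → -13 mod 360 = 347°

347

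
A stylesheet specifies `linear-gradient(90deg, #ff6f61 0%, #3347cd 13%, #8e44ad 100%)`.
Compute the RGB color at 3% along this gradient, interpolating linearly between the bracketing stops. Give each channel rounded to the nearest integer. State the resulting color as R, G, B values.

3% lies between the 0% and 13% stops, so the local fraction is t = (3 − 0)/(13 − 0) = 3/13 ≈ 0.2308.
#ff6f61 → (255, 111, 97); #3347cd → (51, 71, 205).
R = 255 + 0.2308 × (51 − 255) = 207.917 → 208
G = 111 + 0.2308 × (71 − 111) = 101.768 → 102
B = 97 + 0.2308 × (205 − 97) = 121.926 → 122

(208, 102, 122)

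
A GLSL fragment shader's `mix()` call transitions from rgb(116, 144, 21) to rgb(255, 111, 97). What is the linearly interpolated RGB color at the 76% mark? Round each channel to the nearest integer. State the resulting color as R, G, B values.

(222, 119, 79)

76% corresponds to t = 0.76.
R = 116 + 0.76 × (255 − 116) = 116 + 0.76 × 139 = 221.64 → 222
G = 144 + 0.76 × (111 − 144) = 144 + 0.76 × -33 = 118.92 → 119
B = 21 + 0.76 × (97 − 21) = 21 + 0.76 × 76 = 78.76 → 79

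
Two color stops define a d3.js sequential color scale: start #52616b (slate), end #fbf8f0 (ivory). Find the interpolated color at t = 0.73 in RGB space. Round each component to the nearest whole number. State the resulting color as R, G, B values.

(205, 207, 204)

#52616b → (82, 97, 107); #fbf8f0 → (251, 248, 240).
R = 82 + 0.73 × (251 − 82) = 82 + 0.73 × 169 = 205.37 → 205
G = 97 + 0.73 × (248 − 97) = 97 + 0.73 × 151 = 207.23 → 207
B = 107 + 0.73 × (240 − 107) = 107 + 0.73 × 133 = 204.09 → 204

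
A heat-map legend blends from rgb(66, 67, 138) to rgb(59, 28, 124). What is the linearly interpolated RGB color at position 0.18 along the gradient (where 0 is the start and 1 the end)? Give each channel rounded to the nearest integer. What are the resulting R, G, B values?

(65, 60, 135)

R = 66 + 0.18 × (59 − 66) = 66 + 0.18 × -7 = 64.74 → 65
G = 67 + 0.18 × (28 − 67) = 67 + 0.18 × -39 = 59.98 → 60
B = 138 + 0.18 × (124 − 138) = 138 + 0.18 × -14 = 135.48 → 135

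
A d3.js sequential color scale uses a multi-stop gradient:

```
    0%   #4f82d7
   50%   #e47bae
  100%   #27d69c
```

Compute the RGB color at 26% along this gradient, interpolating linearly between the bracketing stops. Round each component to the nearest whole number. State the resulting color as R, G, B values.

26% lies between the 0% and 50% stops, so the local fraction is t = (26 − 0)/(50 − 0) = 26/50 ≈ 0.52.
#4f82d7 → (79, 130, 215); #e47bae → (228, 123, 174).
R = 79 + 0.52 × (228 − 79) = 156.48 → 156
G = 130 + 0.52 × (123 − 130) = 126.36 → 126
B = 215 + 0.52 × (174 − 215) = 193.68 → 194

(156, 126, 194)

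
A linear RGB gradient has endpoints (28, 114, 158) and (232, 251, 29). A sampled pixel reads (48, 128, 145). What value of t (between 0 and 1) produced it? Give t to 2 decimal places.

0.10

Invert the lerp on the R channel (largest span, 204): t = (48 − 28) / (232 − 28) = 20/204 = 0.098039.
Check on G: (128 − 114)/(251 − 114) = 0.1022 ✓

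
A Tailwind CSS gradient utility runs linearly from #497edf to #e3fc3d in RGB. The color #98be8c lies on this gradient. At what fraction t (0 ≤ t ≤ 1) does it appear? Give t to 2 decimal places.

Invert the lerp on the B channel (largest span, 162): t = (140 − 223) / (61 − 223) = -83/-162 = 0.51235.
Check on R: (152 − 73)/(227 − 73) = 0.513 ✓

0.51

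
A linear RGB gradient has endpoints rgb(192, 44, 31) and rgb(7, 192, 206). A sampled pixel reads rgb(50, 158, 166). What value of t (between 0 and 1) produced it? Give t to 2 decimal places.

0.77

Invert the lerp on the R channel (largest span, 185): t = (50 − 192) / (7 − 192) = -142/-185 = 0.76757.
Check on G: (158 − 44)/(192 − 44) = 0.7703 ✓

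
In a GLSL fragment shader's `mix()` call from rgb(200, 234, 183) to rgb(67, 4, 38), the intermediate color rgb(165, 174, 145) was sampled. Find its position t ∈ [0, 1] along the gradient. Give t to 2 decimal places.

Invert the lerp on the G channel (largest span, 230): t = (174 − 234) / (4 − 234) = -60/-230 = 0.26087.
Check on R: (165 − 200)/(67 − 200) = 0.2632 ✓

0.26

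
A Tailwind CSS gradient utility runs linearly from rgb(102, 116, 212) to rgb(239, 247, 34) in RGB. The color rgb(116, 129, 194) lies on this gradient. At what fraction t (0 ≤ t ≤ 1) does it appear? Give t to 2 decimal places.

0.10

Invert the lerp on the B channel (largest span, 178): t = (194 − 212) / (34 − 212) = -18/-178 = 0.10112.
Check on R: (116 − 102)/(239 − 102) = 0.1022 ✓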